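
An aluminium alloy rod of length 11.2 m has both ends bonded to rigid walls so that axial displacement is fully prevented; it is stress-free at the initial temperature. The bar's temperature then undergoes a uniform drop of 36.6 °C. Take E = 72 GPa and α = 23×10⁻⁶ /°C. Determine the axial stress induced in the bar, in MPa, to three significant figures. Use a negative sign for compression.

60.6 MPa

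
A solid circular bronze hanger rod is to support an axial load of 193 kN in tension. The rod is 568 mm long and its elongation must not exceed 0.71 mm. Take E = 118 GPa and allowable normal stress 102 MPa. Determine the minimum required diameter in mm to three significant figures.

49.1 mm

Required area A ≥ P/σ_allow = 193000/102 = 1892 mm².
For a solid circular section, d ≥ √(4A/π) = 49.08 mm.
Elongation limit: A ≥ PL/(Eδ_allow) = 193000·568/(118000·0.71) = 1308 mm² ⇒ d ≥ 40.82 mm.
The stress limit governs.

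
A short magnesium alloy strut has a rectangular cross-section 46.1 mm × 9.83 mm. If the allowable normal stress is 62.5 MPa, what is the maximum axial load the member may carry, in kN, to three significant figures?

A = 453.2 mm².
P_max = σ_allow · A = 62.5 · 453.2 = 28320 N = 28.32 kN.

28.3 kN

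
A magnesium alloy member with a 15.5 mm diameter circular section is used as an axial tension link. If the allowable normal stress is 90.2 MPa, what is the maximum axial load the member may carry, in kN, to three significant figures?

A = 188.7 mm².
P_max = σ_allow · A = 90.2 · 188.7 = 17020 N = 17.02 kN.

17.0 kN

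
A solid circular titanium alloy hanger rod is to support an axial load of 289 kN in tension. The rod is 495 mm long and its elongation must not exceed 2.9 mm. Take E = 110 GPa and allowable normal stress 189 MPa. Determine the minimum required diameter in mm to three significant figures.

Required area A ≥ P/σ_allow = 289000/189 = 1529 mm².
For a solid circular section, d ≥ √(4A/π) = 44.12 mm.
Elongation limit: A ≥ PL/(Eδ_allow) = 289000·495/(110000·2.9) = 448.4 mm² ⇒ d ≥ 23.9 mm.
The stress limit governs.

44.1 mm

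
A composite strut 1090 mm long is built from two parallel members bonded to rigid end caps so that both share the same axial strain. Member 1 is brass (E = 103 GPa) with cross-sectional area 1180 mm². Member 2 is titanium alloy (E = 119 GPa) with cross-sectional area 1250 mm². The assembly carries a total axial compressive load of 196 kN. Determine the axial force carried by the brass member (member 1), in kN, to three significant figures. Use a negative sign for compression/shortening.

Equal strain + equilibrium ⇒ each member carries load in proportion to AE: A₁E₁ = 121500000 N, A₂E₂ = 148800000 N, ΣAE = 270300000 N.
F₁ = P·A₁E₁/ΣAE = -196000·121500000/270300000 = -88130 N.

-88.1 kN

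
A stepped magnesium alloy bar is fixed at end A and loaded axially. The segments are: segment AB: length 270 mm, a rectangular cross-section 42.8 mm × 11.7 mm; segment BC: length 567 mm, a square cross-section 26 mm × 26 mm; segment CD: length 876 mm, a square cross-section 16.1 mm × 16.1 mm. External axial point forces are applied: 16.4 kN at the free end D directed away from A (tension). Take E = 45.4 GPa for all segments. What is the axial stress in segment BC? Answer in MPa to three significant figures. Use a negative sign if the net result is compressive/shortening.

24.3 MPa

Internal axial forces (sectioning from the free end, tension +): N_CD = 16.4 kN, N_BC = 16.4 kN, N_AB = 16.4 kN.
A_BC = 676 mm².
σ_BC = N_BC/A_BC = 16400/676 = 24.26 MPa.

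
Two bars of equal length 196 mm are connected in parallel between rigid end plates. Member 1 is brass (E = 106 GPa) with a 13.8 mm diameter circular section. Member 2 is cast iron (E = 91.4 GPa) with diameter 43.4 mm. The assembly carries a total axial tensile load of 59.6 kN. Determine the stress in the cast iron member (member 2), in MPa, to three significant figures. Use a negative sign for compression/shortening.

A_1 = 149.6 mm².
A_2 = 1479 mm².
Equal strain + equilibrium ⇒ each member carries load in proportion to AE: A₁E₁ = 15850000 N, A₂E₂ = 135200000 N, ΣAE = 151100000 N.
σ₂ = P·E₂/ΣAE = 59600·91400/151100000 = 36.06 MPa.

36.1 MPa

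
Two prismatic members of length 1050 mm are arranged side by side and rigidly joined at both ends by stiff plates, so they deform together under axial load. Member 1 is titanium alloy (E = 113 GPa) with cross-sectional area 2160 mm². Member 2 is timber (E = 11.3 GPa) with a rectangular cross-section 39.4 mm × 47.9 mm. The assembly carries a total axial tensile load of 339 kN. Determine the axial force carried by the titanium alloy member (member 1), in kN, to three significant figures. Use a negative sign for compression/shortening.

A_2 = 1887 mm².
Equal strain + equilibrium ⇒ each member carries load in proportion to AE: A₁E₁ = 244100000 N, A₂E₂ = 21330000 N, ΣAE = 265400000 N.
F₁ = P·A₁E₁/ΣAE = 339000·244100000/265400000 = 311800 N.

312 kN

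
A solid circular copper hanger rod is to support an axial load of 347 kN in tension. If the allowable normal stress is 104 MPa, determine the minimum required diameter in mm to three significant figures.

Required area A ≥ P/σ_allow = 347000/104 = 3337 mm².
For a solid circular section, d ≥ √(4A/π) = 65.18 mm.

65.2 mm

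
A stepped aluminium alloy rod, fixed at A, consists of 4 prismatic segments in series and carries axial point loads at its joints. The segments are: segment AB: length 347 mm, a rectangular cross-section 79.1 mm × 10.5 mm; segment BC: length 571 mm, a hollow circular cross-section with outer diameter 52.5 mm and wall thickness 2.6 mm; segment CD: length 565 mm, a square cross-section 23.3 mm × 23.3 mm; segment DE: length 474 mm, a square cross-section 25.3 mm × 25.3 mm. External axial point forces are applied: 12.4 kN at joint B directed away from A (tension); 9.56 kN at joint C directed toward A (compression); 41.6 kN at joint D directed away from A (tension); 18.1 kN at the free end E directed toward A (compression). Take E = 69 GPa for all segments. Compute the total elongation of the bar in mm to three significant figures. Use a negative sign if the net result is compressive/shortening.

0.603 mm

Internal axial forces (sectioning from the free end, tension +): N_DE = -18.1 kN, N_CD = 23.5 kN, N_BC = 13.94 kN, N_AB = 26.34 kN.
A_AB = 830.5 mm².
A_BC = 407.6 mm².
A_CD = 542.9 mm².
A_DE = 640.1 mm².
δ_AB = 26340·347/(830.5·69000) = 0.1595 mm
δ_BC = 13940·571/(407.6·69000) = 0.283 mm
δ_CD = 23500·565/(542.9·69000) = 0.3545 mm
δ_DE = -18100·474/(640.1·69000) = -0.1943 mm
δ = Σδ_i = 0.6027 mm.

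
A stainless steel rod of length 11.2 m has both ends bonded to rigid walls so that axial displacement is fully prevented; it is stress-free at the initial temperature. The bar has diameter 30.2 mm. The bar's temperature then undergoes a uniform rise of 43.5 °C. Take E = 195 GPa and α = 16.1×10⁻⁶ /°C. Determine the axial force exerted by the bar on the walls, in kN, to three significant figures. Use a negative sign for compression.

Free thermal expansion αLΔT = 16.1e-6 · 11200 · 43.5 = 7.844 mm.
The walls impose strain ε = −(7.844)/11200 = -7.0035e-04; σ = Eε = 195000 · -7.0035e-04 = -136.6 MPa.
Wall reaction R = σ·A = -136.6·716.3 = -97830 N = -97.83 kN.

-97.8 kN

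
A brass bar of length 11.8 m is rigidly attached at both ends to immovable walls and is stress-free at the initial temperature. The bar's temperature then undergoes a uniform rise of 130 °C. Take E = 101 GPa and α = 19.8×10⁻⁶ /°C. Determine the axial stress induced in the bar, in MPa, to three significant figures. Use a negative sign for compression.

Free thermal expansion αLΔT = 19.8e-6 · 11800 · 130 = 30.37 mm.
The walls impose strain ε = −(30.37)/11800 = -2.5740e-03; σ = Eε = 101000 · -2.5740e-03 = -260 MPa.

-260 MPa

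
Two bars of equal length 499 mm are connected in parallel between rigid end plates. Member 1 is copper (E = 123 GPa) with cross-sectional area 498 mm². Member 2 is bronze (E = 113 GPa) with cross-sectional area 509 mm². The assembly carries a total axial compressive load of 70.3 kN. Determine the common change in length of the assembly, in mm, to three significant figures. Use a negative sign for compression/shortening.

Equal strain + equilibrium ⇒ each member carries load in proportion to AE: A₁E₁ = 61250000 N, A₂E₂ = 57520000 N, ΣAE = 118800000 N.
δ = PL/ΣAE = -70300·499/118800000 = -0.2954 mm.

-0.295 mm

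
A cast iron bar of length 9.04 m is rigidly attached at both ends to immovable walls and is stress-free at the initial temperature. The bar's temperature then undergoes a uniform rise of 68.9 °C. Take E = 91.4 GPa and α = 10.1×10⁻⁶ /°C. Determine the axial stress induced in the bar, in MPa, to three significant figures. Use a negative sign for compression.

Free thermal expansion αLΔT = 10.1e-6 · 9040 · 68.9 = 6.291 mm.
The walls impose strain ε = −(6.291)/9040 = -6.9589e-04; σ = Eε = 91400 · -6.9589e-04 = -63.6 MPa.

-63.6 MPa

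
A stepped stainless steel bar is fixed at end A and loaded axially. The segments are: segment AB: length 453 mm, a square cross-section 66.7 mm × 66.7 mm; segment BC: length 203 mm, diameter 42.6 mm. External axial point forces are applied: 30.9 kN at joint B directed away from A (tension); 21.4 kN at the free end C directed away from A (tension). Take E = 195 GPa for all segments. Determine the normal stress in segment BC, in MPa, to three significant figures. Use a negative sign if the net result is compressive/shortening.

15.0 MPa

Internal axial forces (sectioning from the free end, tension +): N_BC = 21.4 kN, N_AB = 52.3 kN.
A_BC = 1425 mm².
σ_BC = N_BC/A_BC = 21400/1425 = 15.01 MPa.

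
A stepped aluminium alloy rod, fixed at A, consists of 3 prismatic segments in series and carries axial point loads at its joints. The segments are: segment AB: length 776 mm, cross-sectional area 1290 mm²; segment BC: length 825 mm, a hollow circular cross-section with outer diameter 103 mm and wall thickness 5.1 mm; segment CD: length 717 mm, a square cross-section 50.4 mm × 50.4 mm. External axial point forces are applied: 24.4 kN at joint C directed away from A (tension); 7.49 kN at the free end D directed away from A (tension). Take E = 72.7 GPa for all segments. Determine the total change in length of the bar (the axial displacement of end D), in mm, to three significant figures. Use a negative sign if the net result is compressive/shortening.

0.524 mm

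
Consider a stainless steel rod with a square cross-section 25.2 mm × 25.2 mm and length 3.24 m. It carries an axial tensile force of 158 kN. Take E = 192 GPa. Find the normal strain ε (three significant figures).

0.00130

A = 635 mm².
σ = N/A = 248.8 MPa; ε = σ/E = 248.8/192000 = 1.296e-03.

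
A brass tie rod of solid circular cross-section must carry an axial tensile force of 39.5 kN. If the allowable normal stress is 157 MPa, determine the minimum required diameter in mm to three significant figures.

Required area A ≥ P/σ_allow = 39500/157 = 251.6 mm².
For a solid circular section, d ≥ √(4A/π) = 17.9 mm.

17.9 mm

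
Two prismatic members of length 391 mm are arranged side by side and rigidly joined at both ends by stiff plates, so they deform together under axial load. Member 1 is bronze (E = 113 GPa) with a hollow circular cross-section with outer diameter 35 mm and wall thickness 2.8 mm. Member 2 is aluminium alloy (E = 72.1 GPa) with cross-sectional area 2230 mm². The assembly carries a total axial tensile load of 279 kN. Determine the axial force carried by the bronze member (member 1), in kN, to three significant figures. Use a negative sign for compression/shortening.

A_1 = 283.2 mm².
Equal strain + equilibrium ⇒ each member carries load in proportion to AE: A₁E₁ = 32010000 N, A₂E₂ = 160800000 N, ΣAE = 192800000 N.
F₁ = P·A₁E₁/ΣAE = 279000·32010000/192800000 = 46320 N.

46.3 kN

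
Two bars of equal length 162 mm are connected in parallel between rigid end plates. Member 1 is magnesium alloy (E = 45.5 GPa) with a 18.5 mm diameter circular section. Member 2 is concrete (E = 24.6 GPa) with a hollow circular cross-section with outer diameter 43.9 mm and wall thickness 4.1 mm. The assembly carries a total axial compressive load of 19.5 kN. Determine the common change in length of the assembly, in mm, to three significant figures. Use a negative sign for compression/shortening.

-0.127 mm

A_1 = 268.8 mm².
A_2 = 512.6 mm².
Equal strain + equilibrium ⇒ each member carries load in proportion to AE: A₁E₁ = 12230000 N, A₂E₂ = 12610000 N, ΣAE = 24840000 N.
δ = PL/ΣAE = -19500·162/24840000 = -0.1272 mm.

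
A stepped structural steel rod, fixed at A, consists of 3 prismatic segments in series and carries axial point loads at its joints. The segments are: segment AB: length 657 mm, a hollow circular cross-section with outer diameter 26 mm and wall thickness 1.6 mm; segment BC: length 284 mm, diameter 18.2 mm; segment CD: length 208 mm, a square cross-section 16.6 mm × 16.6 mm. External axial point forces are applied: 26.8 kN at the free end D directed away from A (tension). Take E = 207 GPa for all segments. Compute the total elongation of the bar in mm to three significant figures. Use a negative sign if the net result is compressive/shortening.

0.933 mm

Internal axial forces (sectioning from the free end, tension +): N_CD = 26.8 kN, N_BC = 26.8 kN, N_AB = 26.8 kN.
A_AB = 122.6 mm².
A_BC = 260.2 mm².
A_CD = 275.6 mm².
δ_AB = 26800·657/(122.6·207000) = 0.6935 mm
δ_BC = 26800·284/(260.2·207000) = 0.1413 mm
δ_CD = 26800·208/(275.6·207000) = 0.09773 mm
δ = Σδ_i = 0.9326 mm.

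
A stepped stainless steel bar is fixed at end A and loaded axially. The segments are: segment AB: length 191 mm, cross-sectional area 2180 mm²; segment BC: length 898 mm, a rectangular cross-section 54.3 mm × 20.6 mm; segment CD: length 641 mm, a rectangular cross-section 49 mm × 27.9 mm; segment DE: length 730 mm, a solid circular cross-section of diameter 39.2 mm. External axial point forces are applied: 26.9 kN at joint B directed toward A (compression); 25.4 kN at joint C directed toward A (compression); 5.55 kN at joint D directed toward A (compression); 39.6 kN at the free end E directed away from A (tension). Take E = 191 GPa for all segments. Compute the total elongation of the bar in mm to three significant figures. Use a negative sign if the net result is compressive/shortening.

0.237 mm

Internal axial forces (sectioning from the free end, tension +): N_DE = 39.6 kN, N_CD = 34.05 kN, N_BC = 8.65 kN, N_AB = -18.25 kN.
A_BC = 1119 mm².
A_CD = 1367 mm².
A_DE = 1207 mm².
δ_AB = -18250·191/(2180·191000) = -0.008372 mm
δ_BC = 8650·898/(1119·191000) = 0.03636 mm
δ_CD = 34050·641/(1367·191000) = 0.08359 mm
δ_DE = 39600·730/(1207·191000) = 0.1254 mm
δ = Σδ_i = 0.237 mm.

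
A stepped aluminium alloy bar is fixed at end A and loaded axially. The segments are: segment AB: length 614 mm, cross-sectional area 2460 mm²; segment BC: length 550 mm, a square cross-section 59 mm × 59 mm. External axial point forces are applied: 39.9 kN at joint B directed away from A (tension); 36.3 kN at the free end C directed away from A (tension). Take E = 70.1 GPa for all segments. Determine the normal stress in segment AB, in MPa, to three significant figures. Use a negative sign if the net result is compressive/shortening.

31.0 MPa

Internal axial forces (sectioning from the free end, tension +): N_BC = 36.3 kN, N_AB = 76.2 kN.
σ_AB = N_AB/A_AB = 76200/2460 = 30.98 MPa.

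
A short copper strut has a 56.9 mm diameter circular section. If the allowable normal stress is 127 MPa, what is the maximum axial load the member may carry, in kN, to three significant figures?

A = 2543 mm².
P_max = σ_allow · A = 127 · 2543 = 322900 N = 322.9 kN.

323 kN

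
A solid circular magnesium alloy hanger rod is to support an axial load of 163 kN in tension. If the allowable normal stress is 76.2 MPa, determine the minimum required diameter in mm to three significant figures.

52.2 mm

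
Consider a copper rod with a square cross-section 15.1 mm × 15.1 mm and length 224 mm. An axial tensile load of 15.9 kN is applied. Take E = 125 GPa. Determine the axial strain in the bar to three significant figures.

A = 228 mm².
σ = N/A = 69.73 MPa; ε = σ/E = 69.73/125000 = 5.579e-04.

5.58e-04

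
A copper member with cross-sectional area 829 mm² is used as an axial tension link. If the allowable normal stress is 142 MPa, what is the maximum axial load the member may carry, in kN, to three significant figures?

P_max = σ_allow · A = 142 · 829 = 117700 N = 117.7 kN.

118 kN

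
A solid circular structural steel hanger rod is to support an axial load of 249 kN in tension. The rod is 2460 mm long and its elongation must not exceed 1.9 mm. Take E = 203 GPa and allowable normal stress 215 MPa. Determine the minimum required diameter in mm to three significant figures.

Required area A ≥ P/σ_allow = 249000/215 = 1158 mm².
For a solid circular section, d ≥ √(4A/π) = 38.4 mm.
Elongation limit: A ≥ PL/(Eδ_allow) = 249000·2460/(203000·1.9) = 1588 mm² ⇒ d ≥ 44.97 mm.
The elongation limit governs.

45.0 mm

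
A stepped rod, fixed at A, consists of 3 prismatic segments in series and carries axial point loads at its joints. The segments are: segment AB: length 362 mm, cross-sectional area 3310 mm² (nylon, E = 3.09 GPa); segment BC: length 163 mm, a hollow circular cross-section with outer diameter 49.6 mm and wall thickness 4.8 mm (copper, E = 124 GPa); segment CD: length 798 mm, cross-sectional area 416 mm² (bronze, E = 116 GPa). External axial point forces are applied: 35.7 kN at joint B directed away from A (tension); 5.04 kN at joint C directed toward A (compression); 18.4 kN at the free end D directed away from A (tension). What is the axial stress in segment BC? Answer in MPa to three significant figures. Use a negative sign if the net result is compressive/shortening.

Internal axial forces (sectioning from the free end, tension +): N_CD = 18.4 kN, N_BC = 13.36 kN, N_AB = 49.06 kN.
A_BC = 675.6 mm².
σ_BC = N_BC/A_BC = 13360/675.6 = 19.78 MPa.

19.8 MPa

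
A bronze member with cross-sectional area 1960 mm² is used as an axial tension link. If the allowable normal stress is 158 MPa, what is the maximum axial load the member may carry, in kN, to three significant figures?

310 kN

P_max = σ_allow · A = 158 · 1960 = 309700 N = 309.7 kN.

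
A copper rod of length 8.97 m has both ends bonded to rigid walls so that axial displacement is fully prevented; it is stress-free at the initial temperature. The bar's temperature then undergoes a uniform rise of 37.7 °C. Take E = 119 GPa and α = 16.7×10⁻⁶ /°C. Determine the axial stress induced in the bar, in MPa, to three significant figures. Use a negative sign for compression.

-74.9 MPa

Free thermal expansion αLΔT = 16.7e-6 · 8970 · 37.7 = 5.647 mm.
The walls impose strain ε = −(5.647)/8970 = -6.2959e-04; σ = Eε = 119000 · -6.2959e-04 = -74.92 MPa.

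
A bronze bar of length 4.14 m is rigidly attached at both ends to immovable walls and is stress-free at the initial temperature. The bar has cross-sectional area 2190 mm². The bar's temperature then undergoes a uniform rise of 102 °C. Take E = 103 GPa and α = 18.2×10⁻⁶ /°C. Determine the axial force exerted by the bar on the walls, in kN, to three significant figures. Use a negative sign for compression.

-419 kN

Free thermal expansion αLΔT = 18.2e-6 · 4140 · 102 = 7.685 mm.
The walls impose strain ε = −(7.685)/4140 = -1.8564e-03; σ = Eε = 103000 · -1.8564e-03 = -191.2 MPa.
Wall reaction R = σ·A = -191.2·2190 = -418700 N = -418.7 kN.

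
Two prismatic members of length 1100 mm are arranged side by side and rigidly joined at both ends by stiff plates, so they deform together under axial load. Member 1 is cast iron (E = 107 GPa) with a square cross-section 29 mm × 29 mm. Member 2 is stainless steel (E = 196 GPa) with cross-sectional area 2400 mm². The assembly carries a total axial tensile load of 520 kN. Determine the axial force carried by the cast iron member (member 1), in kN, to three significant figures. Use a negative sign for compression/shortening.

83.5 kN

A_1 = 841 mm².
Equal strain + equilibrium ⇒ each member carries load in proportion to AE: A₁E₁ = 89990000 N, A₂E₂ = 470400000 N, ΣAE = 560400000 N.
F₁ = P·A₁E₁/ΣAE = 520000·89990000/560400000 = 83500 N.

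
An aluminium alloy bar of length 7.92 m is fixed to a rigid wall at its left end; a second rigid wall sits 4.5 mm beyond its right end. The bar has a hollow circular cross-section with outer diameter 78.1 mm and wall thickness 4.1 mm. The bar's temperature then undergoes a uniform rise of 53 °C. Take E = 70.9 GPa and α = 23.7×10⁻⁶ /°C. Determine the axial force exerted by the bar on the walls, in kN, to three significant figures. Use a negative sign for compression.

-46.5 kN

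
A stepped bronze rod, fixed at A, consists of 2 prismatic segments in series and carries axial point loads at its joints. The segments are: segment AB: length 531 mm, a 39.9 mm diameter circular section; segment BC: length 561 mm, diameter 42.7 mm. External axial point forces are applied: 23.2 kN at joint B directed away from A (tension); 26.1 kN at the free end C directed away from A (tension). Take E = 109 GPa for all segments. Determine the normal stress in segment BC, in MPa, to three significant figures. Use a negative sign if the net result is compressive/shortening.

18.2 MPa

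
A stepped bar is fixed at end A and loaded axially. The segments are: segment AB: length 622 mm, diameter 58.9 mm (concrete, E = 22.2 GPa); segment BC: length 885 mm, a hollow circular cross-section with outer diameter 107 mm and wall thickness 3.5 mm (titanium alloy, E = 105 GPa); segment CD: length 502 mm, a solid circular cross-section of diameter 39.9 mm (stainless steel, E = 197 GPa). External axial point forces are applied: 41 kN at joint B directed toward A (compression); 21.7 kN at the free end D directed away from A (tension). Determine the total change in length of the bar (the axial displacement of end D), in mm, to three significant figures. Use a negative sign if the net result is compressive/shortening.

Internal axial forces (sectioning from the free end, tension +): N_CD = 21.7 kN, N_BC = 21.7 kN, N_AB = -19.3 kN.
A_AB = 2725 mm².
A_BC = 1138 mm².
A_CD = 1250 mm².
δ_AB = -19300·622/(2725·22200) = -0.1985 mm
δ_BC = 21700·885/(1138·105000) = 0.1607 mm
δ_CD = 21700·502/(1250·197000) = 0.04422 mm
δ = Σδ_i = 0.006478 mm.

0.00648 mm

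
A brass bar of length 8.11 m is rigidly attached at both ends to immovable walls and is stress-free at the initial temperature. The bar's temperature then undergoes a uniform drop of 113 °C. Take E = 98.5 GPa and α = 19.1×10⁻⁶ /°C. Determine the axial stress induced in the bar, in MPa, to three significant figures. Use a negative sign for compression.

213 MPa

Free thermal expansion αLΔT = 19.1e-6 · 8110 · -113 = -17.5 mm.
The walls impose strain ε = −(-17.5)/8110 = 2.1583e-03; σ = Eε = 98500 · 2.1583e-03 = 212.6 MPa.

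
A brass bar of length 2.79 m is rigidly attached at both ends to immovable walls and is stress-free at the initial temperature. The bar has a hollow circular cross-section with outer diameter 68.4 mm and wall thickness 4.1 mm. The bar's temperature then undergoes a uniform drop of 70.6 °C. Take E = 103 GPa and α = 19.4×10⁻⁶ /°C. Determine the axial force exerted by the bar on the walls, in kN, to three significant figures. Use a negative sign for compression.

Free thermal expansion αLΔT = 19.4e-6 · 2790 · -70.6 = -3.821 mm.
The walls impose strain ε = −(-3.821)/2790 = 1.3696e-03; σ = Eε = 103000 · 1.3696e-03 = 141.1 MPa.
Wall reaction R = σ·A = 141.1·828.2 = 116800 N = 116.8 kN.

117 kN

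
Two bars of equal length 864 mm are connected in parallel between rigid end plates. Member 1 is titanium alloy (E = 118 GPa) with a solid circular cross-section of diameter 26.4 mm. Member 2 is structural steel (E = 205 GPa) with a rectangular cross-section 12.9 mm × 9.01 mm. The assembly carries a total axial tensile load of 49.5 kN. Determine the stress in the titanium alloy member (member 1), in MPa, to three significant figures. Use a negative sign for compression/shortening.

A_1 = 547.4 mm².
A_2 = 116.2 mm².
Equal strain + equilibrium ⇒ each member carries load in proportion to AE: A₁E₁ = 64590000 N, A₂E₂ = 23830000 N, ΣAE = 88420000 N.
σ₁ = P·E₁/ΣAE = 49500·118000/88420000 = 66.06 MPa.

66.1 MPa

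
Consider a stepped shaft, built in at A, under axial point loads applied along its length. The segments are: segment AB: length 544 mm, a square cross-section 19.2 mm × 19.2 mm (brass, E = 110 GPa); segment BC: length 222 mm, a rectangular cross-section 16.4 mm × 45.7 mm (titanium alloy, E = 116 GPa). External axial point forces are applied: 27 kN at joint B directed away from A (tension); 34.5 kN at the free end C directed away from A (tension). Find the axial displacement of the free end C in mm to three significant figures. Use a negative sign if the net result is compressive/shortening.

0.913 mm

Internal axial forces (sectioning from the free end, tension +): N_BC = 34.5 kN, N_AB = 61.5 kN.
A_AB = 368.6 mm².
A_BC = 749.5 mm².
δ_AB = 61500·544/(368.6·110000) = 0.825 mm
δ_BC = 34500·222/(749.5·116000) = 0.0881 mm
δ = Σδ_i = 0.9131 mm.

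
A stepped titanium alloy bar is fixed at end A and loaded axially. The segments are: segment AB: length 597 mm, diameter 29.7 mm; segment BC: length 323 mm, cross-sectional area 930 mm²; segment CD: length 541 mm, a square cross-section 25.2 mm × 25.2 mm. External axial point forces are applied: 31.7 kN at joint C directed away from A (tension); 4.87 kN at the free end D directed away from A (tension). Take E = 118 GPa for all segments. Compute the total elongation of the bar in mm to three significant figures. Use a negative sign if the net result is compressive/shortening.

0.410 mm

Internal axial forces (sectioning from the free end, tension +): N_CD = 4.87 kN, N_BC = 36.57 kN, N_AB = 36.57 kN.
A_AB = 692.8 mm².
A_CD = 635 mm².
δ_AB = 36570·597/(692.8·118000) = 0.2671 mm
δ_BC = 36570·323/(930·118000) = 0.1076 mm
δ_CD = 4870·541/(635·118000) = 0.03516 mm
δ = Σδ_i = 0.4099 mm.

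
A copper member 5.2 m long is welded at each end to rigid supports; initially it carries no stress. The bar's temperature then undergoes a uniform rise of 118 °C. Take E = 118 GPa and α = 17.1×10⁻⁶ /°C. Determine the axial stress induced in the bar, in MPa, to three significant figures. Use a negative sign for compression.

-238 MPa

Free thermal expansion αLΔT = 17.1e-6 · 5200 · 118 = 10.49 mm.
The walls impose strain ε = −(10.49)/5200 = -2.0178e-03; σ = Eε = 118000 · -2.0178e-03 = -238.1 MPa.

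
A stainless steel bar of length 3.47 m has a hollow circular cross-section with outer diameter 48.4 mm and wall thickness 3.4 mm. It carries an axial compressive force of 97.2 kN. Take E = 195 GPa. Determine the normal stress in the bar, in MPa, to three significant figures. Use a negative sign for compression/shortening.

A = 480.7 mm².
σ = N/A = -97200/480.7 = -202.2 MPa.

-202 MPa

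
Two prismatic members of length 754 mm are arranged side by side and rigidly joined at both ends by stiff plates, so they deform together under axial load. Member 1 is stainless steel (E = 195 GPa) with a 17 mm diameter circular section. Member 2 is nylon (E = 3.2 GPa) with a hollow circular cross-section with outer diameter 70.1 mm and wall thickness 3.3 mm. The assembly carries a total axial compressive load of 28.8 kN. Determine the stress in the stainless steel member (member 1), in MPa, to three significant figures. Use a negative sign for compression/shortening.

-121 MPa

A_1 = 227 mm².
A_2 = 692.5 mm².
Equal strain + equilibrium ⇒ each member carries load in proportion to AE: A₁E₁ = 44260000 N, A₂E₂ = 2216000 N, ΣAE = 46480000 N.
σ₁ = P·E₁/ΣAE = -28800·195000/46480000 = -120.8 MPa.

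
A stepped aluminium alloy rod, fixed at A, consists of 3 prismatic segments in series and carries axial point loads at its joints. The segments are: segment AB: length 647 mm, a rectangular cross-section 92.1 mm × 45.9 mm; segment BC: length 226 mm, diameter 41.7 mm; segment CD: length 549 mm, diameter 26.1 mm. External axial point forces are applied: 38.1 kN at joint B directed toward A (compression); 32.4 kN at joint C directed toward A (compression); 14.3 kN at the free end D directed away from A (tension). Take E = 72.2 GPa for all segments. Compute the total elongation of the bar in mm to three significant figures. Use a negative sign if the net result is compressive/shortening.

0.0426 mm

Internal axial forces (sectioning from the free end, tension +): N_CD = 14.3 kN, N_BC = -18.1 kN, N_AB = -56.2 kN.
A_AB = 4227 mm².
A_BC = 1366 mm².
A_CD = 535 mm².
δ_AB = -56200·647/(4227·72200) = -0.1191 mm
δ_BC = -18100·226/(1366·72200) = -0.04148 mm
δ_CD = 14300·549/(535·72200) = 0.2032 mm
δ = Σδ_i = 0.04262 mm.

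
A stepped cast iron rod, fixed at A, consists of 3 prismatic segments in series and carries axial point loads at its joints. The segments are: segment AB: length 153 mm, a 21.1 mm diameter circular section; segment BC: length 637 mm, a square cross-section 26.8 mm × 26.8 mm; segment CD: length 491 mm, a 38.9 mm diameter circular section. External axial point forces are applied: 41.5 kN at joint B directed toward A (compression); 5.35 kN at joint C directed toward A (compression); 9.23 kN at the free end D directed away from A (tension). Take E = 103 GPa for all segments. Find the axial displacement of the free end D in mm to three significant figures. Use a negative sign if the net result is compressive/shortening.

-0.0894 mm

Internal axial forces (sectioning from the free end, tension +): N_CD = 9.23 kN, N_BC = 3.88 kN, N_AB = -37.62 kN.
A_AB = 349.7 mm².
A_BC = 718.2 mm².
A_CD = 1188 mm².
δ_AB = -37620·153/(349.7·103000) = -0.1598 mm
δ_BC = 3880·637/(718.2·103000) = 0.03341 mm
δ_CD = 9230·491/(1188·103000) = 0.03702 mm
δ = Σδ_i = -0.08938 mm.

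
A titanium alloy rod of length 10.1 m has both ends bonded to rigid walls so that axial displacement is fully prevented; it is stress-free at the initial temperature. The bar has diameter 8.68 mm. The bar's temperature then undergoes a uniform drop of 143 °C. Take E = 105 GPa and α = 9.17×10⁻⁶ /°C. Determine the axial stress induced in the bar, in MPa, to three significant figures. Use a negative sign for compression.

138 MPa

Free thermal expansion αLΔT = 9.17e-6 · 10100 · -143 = -13.24 mm.
The walls impose strain ε = −(-13.24)/10100 = 1.3113e-03; σ = Eε = 105000 · 1.3113e-03 = 137.7 MPa.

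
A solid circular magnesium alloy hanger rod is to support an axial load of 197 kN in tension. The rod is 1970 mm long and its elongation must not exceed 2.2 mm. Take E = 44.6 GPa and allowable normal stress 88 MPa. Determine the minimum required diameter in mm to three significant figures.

Required area A ≥ P/σ_allow = 197000/88 = 2239 mm².
For a solid circular section, d ≥ √(4A/π) = 53.39 mm.
Elongation limit: A ≥ PL/(Eδ_allow) = 197000·1970/(44600·2.2) = 3955 mm² ⇒ d ≥ 70.96 mm.
The elongation limit governs.

71.0 mm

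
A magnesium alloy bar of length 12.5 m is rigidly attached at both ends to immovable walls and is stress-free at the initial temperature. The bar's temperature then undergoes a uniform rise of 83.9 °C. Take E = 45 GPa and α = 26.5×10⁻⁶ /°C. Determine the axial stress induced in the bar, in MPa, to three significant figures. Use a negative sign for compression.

Free thermal expansion αLΔT = 26.5e-6 · 12500 · 83.9 = 27.79 mm.
The walls impose strain ε = −(27.79)/12500 = -2.2234e-03; σ = Eε = 45000 · -2.2234e-03 = -100.1 MPa.

-100 MPa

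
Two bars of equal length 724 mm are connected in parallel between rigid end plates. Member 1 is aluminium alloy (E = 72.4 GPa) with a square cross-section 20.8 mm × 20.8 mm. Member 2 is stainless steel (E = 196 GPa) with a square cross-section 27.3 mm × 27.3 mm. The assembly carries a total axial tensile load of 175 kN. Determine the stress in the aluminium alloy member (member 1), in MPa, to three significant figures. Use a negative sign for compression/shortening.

71.4 MPa

A_1 = 432.6 mm².
A_2 = 745.3 mm².
Equal strain + equilibrium ⇒ each member carries load in proportion to AE: A₁E₁ = 31320000 N, A₂E₂ = 146100000 N, ΣAE = 177400000 N.
σ₁ = P·E₁/ΣAE = 175000·72400/177400000 = 71.42 MPa.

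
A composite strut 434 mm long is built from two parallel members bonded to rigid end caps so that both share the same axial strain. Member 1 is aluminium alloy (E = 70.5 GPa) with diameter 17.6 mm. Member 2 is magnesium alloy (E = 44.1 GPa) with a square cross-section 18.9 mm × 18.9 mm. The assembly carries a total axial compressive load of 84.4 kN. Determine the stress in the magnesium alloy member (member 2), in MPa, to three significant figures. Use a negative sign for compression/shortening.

-113 MPa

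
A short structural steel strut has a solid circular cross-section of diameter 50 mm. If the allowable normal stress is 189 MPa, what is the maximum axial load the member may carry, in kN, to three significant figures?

371 kN

A = 1963 mm².
P_max = σ_allow · A = 189 · 1963 = 371100 N = 371.1 kN.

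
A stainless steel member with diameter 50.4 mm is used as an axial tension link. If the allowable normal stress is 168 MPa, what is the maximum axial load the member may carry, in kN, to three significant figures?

A = 1995 mm².
P_max = σ_allow · A = 168 · 1995 = 335200 N = 335.2 kN.

335 kN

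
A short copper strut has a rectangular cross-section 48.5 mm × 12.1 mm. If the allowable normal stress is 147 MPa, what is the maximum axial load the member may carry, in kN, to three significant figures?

A = 586.9 mm².
P_max = σ_allow · A = 147 · 586.9 = 86270 N = 86.27 kN.

86.3 kN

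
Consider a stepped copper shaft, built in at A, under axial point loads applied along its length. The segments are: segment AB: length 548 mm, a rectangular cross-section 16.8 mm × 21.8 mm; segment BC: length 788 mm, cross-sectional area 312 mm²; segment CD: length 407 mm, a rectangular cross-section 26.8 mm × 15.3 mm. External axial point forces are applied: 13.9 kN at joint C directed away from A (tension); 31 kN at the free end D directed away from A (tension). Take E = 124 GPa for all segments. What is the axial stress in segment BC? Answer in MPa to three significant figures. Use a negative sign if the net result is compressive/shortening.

Internal axial forces (sectioning from the free end, tension +): N_CD = 31 kN, N_BC = 44.9 kN, N_AB = 44.9 kN.
σ_BC = N_BC/A_BC = 44900/312 = 143.9 MPa.

144 MPa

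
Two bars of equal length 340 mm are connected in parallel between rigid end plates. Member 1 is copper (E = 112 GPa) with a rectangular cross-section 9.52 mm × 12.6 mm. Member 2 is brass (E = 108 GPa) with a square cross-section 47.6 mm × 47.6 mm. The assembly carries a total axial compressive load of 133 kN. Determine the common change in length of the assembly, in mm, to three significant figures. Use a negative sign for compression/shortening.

-0.175 mm

A_1 = 120 mm².
A_2 = 2266 mm².
Equal strain + equilibrium ⇒ each member carries load in proportion to AE: A₁E₁ = 13430000 N, A₂E₂ = 244700000 N, ΣAE = 258100000 N.
δ = PL/ΣAE = -133000·340/258100000 = -0.1752 mm.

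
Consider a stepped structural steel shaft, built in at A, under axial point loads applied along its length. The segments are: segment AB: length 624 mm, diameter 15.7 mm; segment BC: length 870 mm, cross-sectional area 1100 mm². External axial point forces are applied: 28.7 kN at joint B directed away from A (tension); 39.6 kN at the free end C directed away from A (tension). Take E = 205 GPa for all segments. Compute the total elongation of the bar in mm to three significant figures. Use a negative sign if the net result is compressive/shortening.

Internal axial forces (sectioning from the free end, tension +): N_BC = 39.6 kN, N_AB = 68.3 kN.
A_AB = 193.6 mm².
δ_AB = 68300·624/(193.6·205000) = 1.074 mm
δ_BC = 39600·870/(1100·205000) = 0.1528 mm
δ = Σδ_i = 1.227 mm.

1.23 mm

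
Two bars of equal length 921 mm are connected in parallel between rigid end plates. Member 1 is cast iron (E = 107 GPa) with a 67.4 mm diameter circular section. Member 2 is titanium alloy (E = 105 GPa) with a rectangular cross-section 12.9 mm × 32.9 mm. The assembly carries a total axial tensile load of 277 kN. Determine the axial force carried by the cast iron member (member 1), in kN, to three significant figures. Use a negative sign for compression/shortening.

248 kN

A_1 = 3568 mm².
A_2 = 424.4 mm².
Equal strain + equilibrium ⇒ each member carries load in proportion to AE: A₁E₁ = 381800000 N, A₂E₂ = 44560000 N, ΣAE = 426300000 N.
F₁ = P·A₁E₁/ΣAE = 277000·381800000/426300000 = 248000 N.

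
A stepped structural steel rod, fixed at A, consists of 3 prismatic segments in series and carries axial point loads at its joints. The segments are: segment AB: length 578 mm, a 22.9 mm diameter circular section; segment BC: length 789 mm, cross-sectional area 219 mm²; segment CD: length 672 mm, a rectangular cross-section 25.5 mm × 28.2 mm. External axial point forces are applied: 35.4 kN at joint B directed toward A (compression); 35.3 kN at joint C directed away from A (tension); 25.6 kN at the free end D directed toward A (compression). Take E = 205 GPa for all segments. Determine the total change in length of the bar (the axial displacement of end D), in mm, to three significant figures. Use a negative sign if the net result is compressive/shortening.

-0.122 mm

Internal axial forces (sectioning from the free end, tension +): N_CD = -25.6 kN, N_BC = 9.7 kN, N_AB = -25.7 kN.
A_AB = 411.9 mm².
A_CD = 719.1 mm².
δ_AB = -25700·578/(411.9·205000) = -0.1759 mm
δ_BC = 9700·789/(219·205000) = 0.1705 mm
δ_CD = -25600·672/(719.1·205000) = -0.1167 mm
δ = Σδ_i = -0.1222 mm.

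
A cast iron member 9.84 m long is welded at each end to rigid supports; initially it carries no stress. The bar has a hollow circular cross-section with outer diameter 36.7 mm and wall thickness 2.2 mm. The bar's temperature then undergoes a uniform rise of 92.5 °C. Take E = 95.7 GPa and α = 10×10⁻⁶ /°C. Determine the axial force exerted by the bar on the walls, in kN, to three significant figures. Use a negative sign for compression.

-21.1 kN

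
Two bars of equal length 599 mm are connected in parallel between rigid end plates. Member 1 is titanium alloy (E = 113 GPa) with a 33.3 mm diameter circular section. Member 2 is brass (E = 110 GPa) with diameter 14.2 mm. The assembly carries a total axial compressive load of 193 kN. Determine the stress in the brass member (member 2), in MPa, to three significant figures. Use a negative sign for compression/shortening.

-183 MPa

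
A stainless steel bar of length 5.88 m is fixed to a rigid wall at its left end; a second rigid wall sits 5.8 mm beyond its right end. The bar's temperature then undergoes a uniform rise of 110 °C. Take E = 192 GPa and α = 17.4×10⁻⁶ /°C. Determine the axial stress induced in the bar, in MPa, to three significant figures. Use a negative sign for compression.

-178 MPa

Free thermal expansion αLΔT = 17.4e-6 · 5880 · 110 = 11.25 mm.
The walls engage after the gap closes; constrained expansion = 11.25 − 5.8 = 5.454 mm.
The walls impose strain ε = −(5.454)/5880 = -9.2761e-04; σ = Eε = 192000 · -9.2761e-04 = -178.1 MPa.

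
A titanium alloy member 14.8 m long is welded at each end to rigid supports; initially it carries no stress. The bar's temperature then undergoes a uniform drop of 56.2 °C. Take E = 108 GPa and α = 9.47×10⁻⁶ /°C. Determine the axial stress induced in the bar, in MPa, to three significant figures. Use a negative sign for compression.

57.5 MPa

Free thermal expansion αLΔT = 9.47e-6 · 14800 · -56.2 = -7.877 mm.
The walls impose strain ε = −(-7.877)/14800 = 5.3221e-04; σ = Eε = 108000 · 5.3221e-04 = 57.48 MPa.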